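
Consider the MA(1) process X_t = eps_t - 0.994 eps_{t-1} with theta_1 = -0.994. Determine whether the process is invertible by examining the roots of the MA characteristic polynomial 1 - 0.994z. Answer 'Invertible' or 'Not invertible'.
\text{Invertible}

The MA(q) characteristic polynomial is P(z) = 1 - 0.994z.
Invertibility requires all roots to lie outside the unit circle, i.e. |z| > 1 for every root.
This is linear in z: 1 + (-0.994) z = 0  =>  z = -1/(-0.994) = 1.006036,  |z| = 1.006036.
Moduli of all roots: 1.0060.
All moduli strictly greater than 1? Yes.
Verdict: Invertible.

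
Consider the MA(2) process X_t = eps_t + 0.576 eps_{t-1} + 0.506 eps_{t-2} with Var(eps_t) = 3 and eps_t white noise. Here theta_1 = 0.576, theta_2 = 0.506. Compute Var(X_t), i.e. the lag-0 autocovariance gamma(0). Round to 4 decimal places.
\gamma(0) = 4.7634

For an MA(q) process X_t = eps_t + sum_i theta_i eps_{t-i} with
Var(eps_t) = sigma^2, the variance is
  gamma(0) = sigma^2 * (1 + sum_i theta_i^2).
  sum_i theta_i^2 = (0.576)^2 + (0.506)^2 = 0.331776 + 0.256036 = 0.587812.
  gamma(0) = 3 * (1 + 0.587812) = 3 * 1.587812 = 4.763436, which rounds to 4.7634.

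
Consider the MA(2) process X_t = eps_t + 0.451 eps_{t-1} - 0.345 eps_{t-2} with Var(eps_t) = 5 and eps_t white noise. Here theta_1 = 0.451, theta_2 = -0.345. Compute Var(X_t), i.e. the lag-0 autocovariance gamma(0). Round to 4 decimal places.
\gamma(0) = 6.6121

For an MA(q) process X_t = eps_t + sum_i theta_i eps_{t-i} with
Var(eps_t) = sigma^2, the variance is
  gamma(0) = sigma^2 * (1 + sum_i theta_i^2).
  sum_i theta_i^2 = (0.451)^2 + (-0.345)^2 = 0.203401 + 0.119025 = 0.322426.
  gamma(0) = 5 * (1 + 0.322426) = 5 * 1.322426 = 6.61213, which rounds to 6.6121.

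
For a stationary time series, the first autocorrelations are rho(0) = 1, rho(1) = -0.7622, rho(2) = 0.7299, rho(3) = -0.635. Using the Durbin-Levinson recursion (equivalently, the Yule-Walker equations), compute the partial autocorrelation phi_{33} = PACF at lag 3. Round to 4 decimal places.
\phi_{33} = -0.0150

The PACF at lag k is phi_{kk}, the last component of the solution
to the Yule-Walker system G_k phi = r_k where
  (G_k)_{ij} = rho(|i - j|), (r_k)_i = rho(i), i,j = 1..k.
Equivalently, Durbin-Levinson gives phi_{kk} iteratively:
  phi_{11} = rho(1)
  phi_{kk} = [rho(k) - sum_{j=1..k-1} phi_{k-1,j} rho(k-j)]
            / [1 - sum_{j=1..k-1} phi_{k-1,j} rho(j)],
  phi_{k,j} = phi_{k-1,j} - phi_{kk} phi_{k-1,k-j},  j = 1..k-1.
Step k = 1:
  phi_11 = rho(1) = -0.7622.
Step k = 2:
  phi_22 = [rho(2) - phi_11 rho(1)] / [1 - phi_11 rho(1)] = [0.7299 - (-0.7622)(-0.7622)] / [1 - (-0.7622)(-0.7622)]
         = 0.14895116 / 0.41905116 = 0.355449.
  Update: phi_21 = phi_11 - phi_22 phi_11 = -0.7622 - (0.355449)(-0.7622) = -0.491277.
Step k = 3:
  phi_33 = [rho(3) - phi_21 rho(2) - phi_22 rho(1)] / [1 - phi_21 rho(1) - phi_22 rho(2)]
    numerator   = -0.635 - (-0.491277)(0.7299) - (0.355449)(-0.7622) = -0.00549393
    denominator = 1 - (-0.491277)(-0.7622) - (0.355449)(0.7299) = 0.36610667
  phi_33 = -0.00549393 / 0.36610667 = -0.015.
Therefore phi_{33} = -0.0150.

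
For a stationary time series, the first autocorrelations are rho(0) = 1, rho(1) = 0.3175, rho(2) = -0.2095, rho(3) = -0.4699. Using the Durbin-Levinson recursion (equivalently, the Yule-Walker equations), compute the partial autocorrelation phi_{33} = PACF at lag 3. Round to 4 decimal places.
\phi_{33} = -0.3420

The PACF at lag k is phi_{kk}, the last component of the solution
to the Yule-Walker system G_k phi = r_k where
  (G_k)_{ij} = rho(|i - j|), (r_k)_i = rho(i), i,j = 1..k.
Equivalently, Durbin-Levinson gives phi_{kk} iteratively:
  phi_{11} = rho(1)
  phi_{kk} = [rho(k) - sum_{j=1..k-1} phi_{k-1,j} rho(k-j)]
            / [1 - sum_{j=1..k-1} phi_{k-1,j} rho(j)],
  phi_{k,j} = phi_{k-1,j} - phi_{kk} phi_{k-1,k-j},  j = 1..k-1.
Step k = 1:
  phi_11 = rho(1) = 0.3175.
Step k = 2:
  phi_22 = [rho(2) - phi_11 rho(1)] / [1 - phi_11 rho(1)] = [-0.2095 - (0.3175)(0.3175)] / [1 - (0.3175)(0.3175)]
         = -0.31030625 / 0.89919375 = -0.345094.
  Update: phi_21 = phi_11 - phi_22 phi_11 = 0.3175 - (-0.345094)(0.3175) = 0.427067.
Step k = 3:
  phi_33 = [rho(3) - phi_21 rho(2) - phi_22 rho(1)] / [1 - phi_21 rho(1) - phi_22 rho(2)]
    numerator   = -0.4699 - (0.427067)(-0.2095) - (-0.345094)(0.3175) = -0.2708621
    denominator = 1 - (0.427067)(0.3175) - (-0.345094)(-0.2095) = 0.79210897
  phi_33 = -0.2708621 / 0.79210897 = -0.342.
Therefore phi_{33} = -0.3420.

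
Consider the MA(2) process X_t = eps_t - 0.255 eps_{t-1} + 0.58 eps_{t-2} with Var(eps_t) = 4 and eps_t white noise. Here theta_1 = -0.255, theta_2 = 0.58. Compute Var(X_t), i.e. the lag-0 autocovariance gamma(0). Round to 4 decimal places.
\gamma(0) = 5.6057

For an MA(q) process X_t = eps_t + sum_i theta_i eps_{t-i} with
Var(eps_t) = sigma^2, the variance is
  gamma(0) = sigma^2 * (1 + sum_i theta_i^2).
  sum_i theta_i^2 = (-0.255)^2 + (0.58)^2 = 0.065025 + 0.3364 = 0.401425.
  gamma(0) = 4 * (1 + 0.401425) = 4 * 1.401425 = 5.6057.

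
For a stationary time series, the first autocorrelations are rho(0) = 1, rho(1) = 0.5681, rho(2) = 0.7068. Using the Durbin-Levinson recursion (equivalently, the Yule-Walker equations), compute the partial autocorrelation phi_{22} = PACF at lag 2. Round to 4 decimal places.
\phi_{22} = 0.5671

The PACF at lag k is phi_{kk}, the last component of the solution
to the Yule-Walker system G_k phi = r_k where
  (G_k)_{ij} = rho(|i - j|), (r_k)_i = rho(i), i,j = 1..k.
Equivalently, Durbin-Levinson gives phi_{kk} iteratively:
  phi_{11} = rho(1)
  phi_{kk} = [rho(k) - sum_{j=1..k-1} phi_{k-1,j} rho(k-j)]
            / [1 - sum_{j=1..k-1} phi_{k-1,j} rho(j)],
  phi_{k,j} = phi_{k-1,j} - phi_{kk} phi_{k-1,k-j},  j = 1..k-1.
Step k = 1:
  phi_11 = rho(1) = 0.5681.
Step k = 2:
  phi_22 = [rho(2) - phi_11 rho(1)] / [1 - phi_11 rho(1)] = [0.7068 - (0.5681)(0.5681)] / [1 - (0.5681)(0.5681)]
         = 0.38406239 / 0.67726239 = 0.5671.
Therefore phi_{22} = 0.5671.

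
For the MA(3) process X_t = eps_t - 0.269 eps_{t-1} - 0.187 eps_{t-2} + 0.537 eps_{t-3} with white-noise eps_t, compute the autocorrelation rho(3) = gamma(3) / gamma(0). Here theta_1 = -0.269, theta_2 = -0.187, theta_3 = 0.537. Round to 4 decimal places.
\rho(3) = 0.3848

For an MA(q) process with theta_0 = 1, the autocovariance is
  gamma(k) = sigma^2 * sum_{i=0..q-k} theta_i * theta_{i+k},
and rho(k) = gamma(k) / gamma(0). Sigma^2 cancels.
  numerator   = (1)*(0.537) = 0.537.
  denominator = (1)^2 + (-0.269)^2 + (-0.187)^2 + (0.537)^2 = 1.395699.
  rho(3) = 0.537 / 1.395699 = 0.3848.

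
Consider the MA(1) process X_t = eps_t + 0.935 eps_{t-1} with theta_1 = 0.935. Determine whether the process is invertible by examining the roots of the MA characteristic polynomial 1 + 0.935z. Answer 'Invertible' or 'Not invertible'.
\text{Invertible}

The MA(q) characteristic polynomial is P(z) = 1 + 0.935z.
Invertibility requires all roots to lie outside the unit circle, i.e. |z| > 1 for every root.
This is linear in z: 1 + (0.935) z = 0  =>  z = -1/(0.935) = -1.069519,  |z| = 1.069519.
Moduli of all roots: 1.0695.
All moduli strictly greater than 1? Yes.
Verdict: Invertible.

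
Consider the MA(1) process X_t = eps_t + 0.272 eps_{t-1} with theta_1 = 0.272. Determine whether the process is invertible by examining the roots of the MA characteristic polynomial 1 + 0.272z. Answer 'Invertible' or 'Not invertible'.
\text{Invertible}

The MA(q) characteristic polynomial is P(z) = 1 + 0.272z.
Invertibility requires all roots to lie outside the unit circle, i.e. |z| > 1 for every root.
This is linear in z: 1 + (0.272) z = 0  =>  z = -1/(0.272) = -3.676471,  |z| = 3.676471.
Moduli of all roots: 3.6765.
All moduli strictly greater than 1? Yes.
Verdict: Invertible.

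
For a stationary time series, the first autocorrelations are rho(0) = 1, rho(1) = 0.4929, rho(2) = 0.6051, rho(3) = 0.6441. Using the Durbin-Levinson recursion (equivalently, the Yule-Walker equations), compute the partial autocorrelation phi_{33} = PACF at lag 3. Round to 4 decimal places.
\phi_{33} = 0.4329

The PACF at lag k is phi_{kk}, the last component of the solution
to the Yule-Walker system G_k phi = r_k where
  (G_k)_{ij} = rho(|i - j|), (r_k)_i = rho(i), i,j = 1..k.
Equivalently, Durbin-Levinson gives phi_{kk} iteratively:
  phi_{11} = rho(1)
  phi_{kk} = [rho(k) - sum_{j=1..k-1} phi_{k-1,j} rho(k-j)]
            / [1 - sum_{j=1..k-1} phi_{k-1,j} rho(j)],
  phi_{k,j} = phi_{k-1,j} - phi_{kk} phi_{k-1,k-j},  j = 1..k-1.
Step k = 1:
  phi_11 = rho(1) = 0.4929.
Step k = 2:
  phi_22 = [rho(2) - phi_11 rho(1)] / [1 - phi_11 rho(1)] = [0.6051 - (0.4929)(0.4929)] / [1 - (0.4929)(0.4929)]
         = 0.36214959 / 0.75704959 = 0.47837.
  Update: phi_21 = phi_11 - phi_22 phi_11 = 0.4929 - (0.47837)(0.4929) = 0.257112.
Step k = 3:
  phi_33 = [rho(3) - phi_21 rho(2) - phi_22 rho(1)] / [1 - phi_21 rho(1) - phi_22 rho(2)]
    numerator   = 0.6441 - (0.257112)(0.6051) - (0.47837)(0.4929) = 0.25273336
    denominator = 1 - (0.257112)(0.4929) - (0.47837)(0.6051) = 0.5838082
  phi_33 = 0.25273336 / 0.5838082 = 0.4329.
Therefore phi_{33} = 0.4329.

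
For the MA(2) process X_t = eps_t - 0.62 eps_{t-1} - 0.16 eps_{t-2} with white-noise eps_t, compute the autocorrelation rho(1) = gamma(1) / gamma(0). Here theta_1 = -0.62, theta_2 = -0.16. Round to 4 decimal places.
\rho(1) = -0.3694

For an MA(q) process with theta_0 = 1, the autocovariance is
  gamma(k) = sigma^2 * sum_{i=0..q-k} theta_i * theta_{i+k},
and rho(k) = gamma(k) / gamma(0). Sigma^2 cancels.
  numerator   = (1)*(-0.62) + (-0.62)*(-0.16) = -0.5208.
  denominator = (1)^2 + (-0.62)^2 + (-0.16)^2 = 1.41.
  rho(1) = -0.5208 / 1.41 = -0.3694.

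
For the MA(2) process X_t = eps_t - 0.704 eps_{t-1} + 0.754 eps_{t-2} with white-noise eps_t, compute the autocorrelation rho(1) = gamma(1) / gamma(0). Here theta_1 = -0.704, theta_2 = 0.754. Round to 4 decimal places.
\rho(1) = -0.5982

For an MA(q) process with theta_0 = 1, the autocovariance is
  gamma(k) = sigma^2 * sum_{i=0..q-k} theta_i * theta_{i+k},
and rho(k) = gamma(k) / gamma(0). Sigma^2 cancels.
  numerator   = (1)*(-0.704) + (-0.704)*(0.754) = -1.234816.
  denominator = (1)^2 + (-0.704)^2 + (0.754)^2 = 2.064132.
  rho(1) = -1.234816 / 2.064132 = -0.5982.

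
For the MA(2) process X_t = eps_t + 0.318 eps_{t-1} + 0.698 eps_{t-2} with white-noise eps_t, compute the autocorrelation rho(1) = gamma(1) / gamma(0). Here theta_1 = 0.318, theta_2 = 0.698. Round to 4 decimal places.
\rho(1) = 0.3400

For an MA(q) process with theta_0 = 1, the autocovariance is
  gamma(k) = sigma^2 * sum_{i=0..q-k} theta_i * theta_{i+k},
and rho(k) = gamma(k) / gamma(0). Sigma^2 cancels.
  numerator   = (1)*(0.318) + (0.318)*(0.698) = 0.539964.
  denominator = (1)^2 + (0.318)^2 + (0.698)^2 = 1.588328.
  rho(1) = 0.539964 / 1.588328 = 0.3400.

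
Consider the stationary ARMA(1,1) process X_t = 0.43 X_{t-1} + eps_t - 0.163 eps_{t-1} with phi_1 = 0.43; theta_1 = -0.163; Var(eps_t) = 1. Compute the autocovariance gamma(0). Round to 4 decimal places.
\gamma(0) = 1.0875

Multiply the model equation by X_{t-k} and take expectations. With theta_0 = psi_0 = 1 and psi_j the MA(infinity) weights, this gives
  gamma(k) - sum_i phi_i gamma(k-i) = c_k,
  c_k = sigma^2 * sum_{j=k..q} theta_j psi_{j-k}   (c_k = 0 for k > q),
using gamma(-m) = gamma(m).
psi-weights needed (psi_j = theta_j + sum_i phi_i psi_{j-i}):
  psi_1 = theta_1 + phi_1 = -0.163 + (0.43) = 0.267
Right-hand sides:
  c_0 = sigma^2 (1 + theta_1 psi_1) = 1 * (1 + (-0.163)(0.267)) = 1 * 0.956479 = 0.956479
  c_1 = sigma^2 theta_1 = 1 * (-0.163) = -0.163
  c_2 = 0
Equations for k = 0 and k = 1 (AR order 1):
  gamma(0) = phi_1 gamma(1) + c_0
  gamma(1) = phi_1 gamma(0) + c_1
Substituting the second into the first: gamma(0) (1 - phi_1^2) = c_0 + phi_1 c_1, so
  gamma(0) = (c_0 + phi_1 c_1) / (1 - phi_1^2) = (0.956479 + (0.43)(-0.163)) / (1 - (0.43)^2) = 0.886389 / 0.8151 = 1.08746.
Therefore gamma(0) = 1.0875 (to 4 decimal places).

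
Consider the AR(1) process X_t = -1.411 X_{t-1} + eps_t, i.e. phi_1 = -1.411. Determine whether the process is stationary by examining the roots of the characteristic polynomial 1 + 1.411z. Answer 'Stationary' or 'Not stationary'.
\text{Not stationary}

The AR(p) characteristic polynomial is P(z) = 1 + 1.411z.
Stationarity requires all roots to lie outside the unit circle, i.e. |z| > 1 for every root.
This is linear in z: 1 + (1.411) z = 0  =>  z = -1/(1.411) = -0.708717,  |z| = 0.708717.
Moduli of all roots: 0.7087.
All moduli strictly greater than 1? No.
Verdict: Not stationary.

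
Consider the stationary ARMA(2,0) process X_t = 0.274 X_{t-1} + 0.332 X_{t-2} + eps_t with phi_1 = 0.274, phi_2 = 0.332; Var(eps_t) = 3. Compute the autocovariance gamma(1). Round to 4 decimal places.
\gamma(1) = 1.6627

Multiply the model equation by X_{t-k} and take expectations. With theta_0 = psi_0 = 1 and psi_j the MA(infinity) weights, this gives
  gamma(k) - sum_i phi_i gamma(k-i) = c_k,
  c_k = sigma^2 * sum_{j=k..q} theta_j psi_{j-k}   (c_k = 0 for k > q),
using gamma(-m) = gamma(m).
Pure AR (q = 0): c_0 = sigma^2 = 3, c_k = 0 for k >= 1.
Equations for k = 0, 1, 2 (AR order 2, c_2 = 0):
  (E0) gamma(0) = phi_1 gamma(1) + phi_2 gamma(2) + c_0
  (E1) gamma(1) = phi_1 gamma(0) + phi_2 gamma(1) + c_1
  (E2) gamma(2) = phi_1 gamma(1) + phi_2 gamma(0)
From (E1): gamma(1) = A gamma(0) + B with
  A = phi_1 / (1 - phi_2) = 0.274 / 0.668 = 0.41018,   B = c_1 / (1 - phi_2) = 0 / 0.668 = 0.
Insert (E2) into (E0): gamma(0) (1 - phi_2^2) = phi_1 (1 + phi_2) gamma(1) + c_0.
  phi_1 (1 + phi_2) = (0.274)(1.332) = 0.364968,   1 - phi_2^2 = 0.889776.
Replace gamma(1) by A gamma(0) + B and collect gamma(0):
  gamma(0) [0.889776 - (0.364968)(0.41018)] = c_0 = 3
  gamma(0) * 0.740074 = 3
  gamma(0) = 3 / 0.740074 = 4.053651.
  gamma(1) = A gamma(0) = (0.41018)(4.053651) = 1.662725.
Therefore gamma(1) = 1.6627 (to 4 decimal places).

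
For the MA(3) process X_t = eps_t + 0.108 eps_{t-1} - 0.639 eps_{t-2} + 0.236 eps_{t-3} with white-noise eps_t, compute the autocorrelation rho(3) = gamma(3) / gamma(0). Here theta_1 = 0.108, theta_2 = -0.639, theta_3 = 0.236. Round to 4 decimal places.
\rho(3) = 0.1599

For an MA(q) process with theta_0 = 1, the autocovariance is
  gamma(k) = sigma^2 * sum_{i=0..q-k} theta_i * theta_{i+k},
and rho(k) = gamma(k) / gamma(0). Sigma^2 cancels.
  numerator   = (1)*(0.236) = 0.236.
  denominator = (1)^2 + (0.108)^2 + (-0.639)^2 + (0.236)^2 = 1.475681.
  rho(3) = 0.236 / 1.475681 = 0.1599.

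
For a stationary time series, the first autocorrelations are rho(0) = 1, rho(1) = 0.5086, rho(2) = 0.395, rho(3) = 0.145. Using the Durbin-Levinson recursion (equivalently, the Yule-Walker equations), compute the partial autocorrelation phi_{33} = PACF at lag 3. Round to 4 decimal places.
\phi_{33} = -0.1570

The PACF at lag k is phi_{kk}, the last component of the solution
to the Yule-Walker system G_k phi = r_k where
  (G_k)_{ij} = rho(|i - j|), (r_k)_i = rho(i), i,j = 1..k.
Equivalently, Durbin-Levinson gives phi_{kk} iteratively:
  phi_{11} = rho(1)
  phi_{kk} = [rho(k) - sum_{j=1..k-1} phi_{k-1,j} rho(k-j)]
            / [1 - sum_{j=1..k-1} phi_{k-1,j} rho(j)],
  phi_{k,j} = phi_{k-1,j} - phi_{kk} phi_{k-1,k-j},  j = 1..k-1.
Step k = 1:
  phi_11 = rho(1) = 0.5086.
Step k = 2:
  phi_22 = [rho(2) - phi_11 rho(1)] / [1 - phi_11 rho(1)] = [0.395 - (0.5086)(0.5086)] / [1 - (0.5086)(0.5086)]
         = 0.13632604 / 0.74132604 = 0.183895.
  Update: phi_21 = phi_11 - phi_22 phi_11 = 0.5086 - (0.183895)(0.5086) = 0.415071.
Step k = 3:
  phi_33 = [rho(3) - phi_21 rho(2) - phi_22 rho(1)] / [1 - phi_21 rho(1) - phi_22 rho(2)]
    numerator   = 0.145 - (0.415071)(0.395) - (0.183895)(0.5086) = -0.112482
    denominator = 1 - (0.415071)(0.5086) - (0.183895)(0.395) = 0.71625638
  phi_33 = -0.112482 / 0.71625638 = -0.157.
Therefore phi_{33} = -0.1570.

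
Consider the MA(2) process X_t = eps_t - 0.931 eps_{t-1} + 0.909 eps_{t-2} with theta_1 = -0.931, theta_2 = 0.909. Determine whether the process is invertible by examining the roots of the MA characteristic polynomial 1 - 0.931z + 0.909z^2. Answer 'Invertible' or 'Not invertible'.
\text{Invertible}

The MA(q) characteristic polynomial is P(z) = 1 - 0.931z + 0.909z^2.
Invertibility requires all roots to lie outside the unit circle, i.e. |z| > 1 for every root.
Set 1 + (-0.931) z + (0.909) z^2 = 0, i.e. a z^2 + b z + c = 0 with a = 0.909, b = -0.931, c = 1.
Discriminant D = b^2 - 4ac = (-0.931)^2 - 4*(0.909)*1 = 0.866761 - (3.636) = -2.769239.
D < 0, so the roots are the complex-conjugate pair z = (-b +/- i sqrt(-D)) / (2a) = 0.5121 +/- 0.9153i.
For a conjugate pair |z|^2 = z * conj(z) = (product of roots) = c/a = 1/(0.909) = 1.10011, so |z| = sqrt(1.10011) = 1.0489 for both roots.
Moduli of all roots: 1.0489, 1.0489.
All moduli strictly greater than 1? Yes.
Verdict: Invertible.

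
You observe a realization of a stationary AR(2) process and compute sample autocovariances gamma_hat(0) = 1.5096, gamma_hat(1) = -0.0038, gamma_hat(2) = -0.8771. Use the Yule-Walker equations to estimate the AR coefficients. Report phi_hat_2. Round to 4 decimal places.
\hat\phi_{2} = -0.5810

The Yule-Walker equations for an AR(p) process read, in matrix form,
  Gamma_p phi = r_p,   with   (Gamma_p)_{ij} = gamma(|i - j|),
                       (r_p)_i = gamma(i),   i,j = 1..p.
Substitute the sample gammas (Toeplitz matrix and right-hand side of size 2):
  Gamma_p = [[1.5096, -0.0038], [-0.0038, 1.5096]]
  r_p     = [-0.0038, -0.8771]
Written out:
  1.5096 phi_1 - 0.0038 phi_2 = -0.0038
  -0.0038 phi_1 + 1.5096 phi_2 = -0.8771
Solve by Cramer's rule:
  det = gamma(0)^2 - gamma(1)^2 = (1.5096)^2 - (-0.0038)^2 = 2.27889216 - 0.00001444 = 2.27887772
  phi_hat_1 = [gamma(1) gamma(0) - gamma(1) gamma(2)] / det = [(-0.0038)(1.5096) - (-0.0038)(-0.8771)] / 2.27887772 = -0.00906946 / 2.27887772 = -0.004
  phi_hat_2 = [gamma(0) gamma(2) - gamma(1)^2] / det = [(1.5096)(-0.8771) - (-0.0038)^2] / 2.27887772 = -1.3240846 / 2.27887772 = -0.581
So phi_hat = [-0.0040, -0.5810].
Therefore phi_hat_2 = -0.5810.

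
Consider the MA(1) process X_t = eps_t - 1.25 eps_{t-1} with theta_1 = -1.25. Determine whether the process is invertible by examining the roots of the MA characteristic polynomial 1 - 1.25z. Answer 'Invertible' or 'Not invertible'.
\text{Not invertible}

The MA(q) characteristic polynomial is P(z) = 1 - 1.25z.
Invertibility requires all roots to lie outside the unit circle, i.e. |z| > 1 for every root.
This is linear in z: 1 + (-1.25) z = 0  =>  z = -1/(-1.25) = 0.8,  |z| = 0.8.
Moduli of all roots: 0.8000.
All moduli strictly greater than 1? No.
Verdict: Not invertible.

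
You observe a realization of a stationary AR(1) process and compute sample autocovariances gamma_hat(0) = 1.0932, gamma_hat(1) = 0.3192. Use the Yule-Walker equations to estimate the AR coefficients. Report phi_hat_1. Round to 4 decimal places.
\hat\phi_{1} = 0.2920

The Yule-Walker equations for an AR(p) process read, in matrix form,
  Gamma_p phi = r_p,   with   (Gamma_p)_{ij} = gamma(|i - j|),
                       (r_p)_i = gamma(i),   i,j = 1..p.
Substitute the sample gammas (Toeplitz matrix and right-hand side of size 1):
  Gamma_p = [[1.0932]]
  r_p     = [0.3192]
With p = 1 this is the single equation gamma(0) phi_1 = gamma(1):
  phi_hat_1 = gamma(1) / gamma(0) = 0.3192 / 1.0932 = 0.2920.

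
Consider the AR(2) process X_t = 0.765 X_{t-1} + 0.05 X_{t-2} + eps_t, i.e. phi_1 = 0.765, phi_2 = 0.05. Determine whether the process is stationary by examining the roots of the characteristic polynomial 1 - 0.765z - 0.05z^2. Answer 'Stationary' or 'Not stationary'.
\text{Stationary}

The AR(p) characteristic polynomial is P(z) = 1 - 0.765z - 0.05z^2.
Stationarity requires all roots to lie outside the unit circle, i.e. |z| > 1 for every root.
Set 1 + (-0.765) z + (-0.05) z^2 = 0, i.e. a z^2 + b z + c = 0 with a = -0.05, b = -0.765, c = 1.
Discriminant D = b^2 - 4ac = (-0.765)^2 - 4*(-0.05)*1 = 0.585225 - (-0.2) = 0.785225.
D >= 0, so the roots are real: z = (-b +/- sqrt(D)) / (2a) = (0.765 +/- 0.886129) / (-0.1).
  z_1 = (0.765 + 0.886129) / (-0.1) = -16.5113,   |z_1| = 16.5113.
  z_2 = (0.765 - 0.886129) / (-0.1) = 1.2113,   |z_2| = 1.2113.
Moduli of all roots: 16.5113, 1.2113.
All moduli strictly greater than 1? Yes.
Verdict: Stationary.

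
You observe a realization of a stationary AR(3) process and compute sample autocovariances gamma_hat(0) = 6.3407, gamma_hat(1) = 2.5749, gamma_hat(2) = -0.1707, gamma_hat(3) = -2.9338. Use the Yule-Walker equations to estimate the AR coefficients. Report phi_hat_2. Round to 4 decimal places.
\hat\phi_{2} = -0.0050

The Yule-Walker equations for an AR(p) process read, in matrix form,
  Gamma_p phi = r_p,   with   (Gamma_p)_{ij} = gamma(|i - j|),
                       (r_p)_i = gamma(i),   i,j = 1..p.
Substitute the sample gammas (Toeplitz matrix and right-hand side of size 3):
  Gamma_p = [[6.3407, 2.5749, -0.1707], [2.5749, 6.3407, 2.5749], [-0.1707, 2.5749, 6.3407]]
  r_p     = [2.5749, -0.1707, -2.9338]
Written out (R1..R3):
  (R1) 6.3407 phi_1 + 2.5749 phi_2 - 0.1707 phi_3 = 2.5749
  (R2) 2.5749 phi_1 + 6.3407 phi_2 + 2.5749 phi_3 = -0.1707
  (R3) -0.1707 phi_1 + 2.5749 phi_2 + 6.3407 phi_3 = -2.9338
Gaussian elimination:
  R2 <- R2 - (2.5749/6.3407) R1 = R2 - (0.406091) R1:  5.295057 phi_2 + 2.64422 phi_3 = -1.216343
  R3 <- R3 - (-0.1707/6.3407) R1 = R3 - (-0.026921) R1:  2.64422 phi_2 + 6.336105 phi_3 = -2.86448
  R3 <- R3 - (2.64422/5.295057) R2 = R3 - (0.499375) R2:  5.015647 phi_3 = -2.257069
Back-substitution:
  phi_hat_3 = -2.257069 / 5.015647 = -0.450006
  phi_hat_2 = (-1.216343 - (2.64422)(-0.450006)) / 5.295057 = -0.004991
  phi_hat_1 = (2.5749 - (2.5749)(-0.004991) - (-0.1707)(-0.450006)) / 6.3407 = 0.396003
So phi_hat = [0.3960, -0.0050, -0.4500].
Therefore phi_hat_2 = -0.0050.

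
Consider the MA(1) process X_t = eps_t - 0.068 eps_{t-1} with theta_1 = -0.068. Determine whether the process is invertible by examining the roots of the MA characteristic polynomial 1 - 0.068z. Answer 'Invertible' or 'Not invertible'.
\text{Invertible}

The MA(q) characteristic polynomial is P(z) = 1 - 0.068z.
Invertibility requires all roots to lie outside the unit circle, i.e. |z| > 1 for every root.
This is linear in z: 1 + (-0.068) z = 0  =>  z = -1/(-0.068) = 14.705882,  |z| = 14.705882.
Moduli of all roots: 14.7059.
All moduli strictly greater than 1? Yes.
Verdict: Invertible.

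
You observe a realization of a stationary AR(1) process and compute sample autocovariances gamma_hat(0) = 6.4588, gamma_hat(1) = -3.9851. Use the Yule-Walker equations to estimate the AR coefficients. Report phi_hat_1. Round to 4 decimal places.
\hat\phi_{1} = -0.6170

The Yule-Walker equations for an AR(p) process read, in matrix form,
  Gamma_p phi = r_p,   with   (Gamma_p)_{ij} = gamma(|i - j|),
                       (r_p)_i = gamma(i),   i,j = 1..p.
Substitute the sample gammas (Toeplitz matrix and right-hand side of size 1):
  Gamma_p = [[6.4588]]
  r_p     = [-3.9851]
With p = 1 this is the single equation gamma(0) phi_1 = gamma(1):
  phi_hat_1 = gamma(1) / gamma(0) = -3.9851 / 6.4588 = -0.6170.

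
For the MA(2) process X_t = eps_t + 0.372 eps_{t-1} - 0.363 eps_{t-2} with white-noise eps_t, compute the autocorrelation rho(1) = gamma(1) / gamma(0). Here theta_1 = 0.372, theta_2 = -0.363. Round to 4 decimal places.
\rho(1) = 0.1866

For an MA(q) process with theta_0 = 1, the autocovariance is
  gamma(k) = sigma^2 * sum_{i=0..q-k} theta_i * theta_{i+k},
and rho(k) = gamma(k) / gamma(0). Sigma^2 cancels.
  numerator   = (1)*(0.372) + (0.372)*(-0.363) = 0.236964.
  denominator = (1)^2 + (0.372)^2 + (-0.363)^2 = 1.270153.
  rho(1) = 0.236964 / 1.270153 = 0.1866.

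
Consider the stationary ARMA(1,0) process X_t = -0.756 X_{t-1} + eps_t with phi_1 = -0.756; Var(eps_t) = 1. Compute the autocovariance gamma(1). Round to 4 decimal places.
\gamma(1) = -1.7644

Multiply the model equation by X_{t-k} and take expectations. With theta_0 = psi_0 = 1 and psi_j the MA(infinity) weights, this gives
  gamma(k) - sum_i phi_i gamma(k-i) = c_k,
  c_k = sigma^2 * sum_{j=k..q} theta_j psi_{j-k}   (c_k = 0 for k > q),
using gamma(-m) = gamma(m).
Pure AR (q = 0): c_0 = sigma^2 = 1, c_k = 0 for k >= 1.
Equations for k = 0 and k = 1 (AR order 1):
  gamma(0) = phi_1 gamma(1) + c_0
  gamma(1) = phi_1 gamma(0) + c_1
Substituting the second into the first: gamma(0) (1 - phi_1^2) = c_0 + phi_1 c_1, so
  gamma(0) = c_0 / (1 - phi_1^2) = 1 / (1 - (-0.756)^2) = 1 / 0.428464 = 2.333918.
  gamma(1) = phi_1 gamma(0) = (-0.756)(2.333918) = -1.764442.
Therefore gamma(1) = -1.7644 (to 4 decimal places).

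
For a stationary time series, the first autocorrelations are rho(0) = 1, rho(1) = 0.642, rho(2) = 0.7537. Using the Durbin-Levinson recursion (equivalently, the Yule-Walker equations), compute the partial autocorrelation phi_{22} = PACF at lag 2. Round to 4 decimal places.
\phi_{22} = 0.5810

The PACF at lag k is phi_{kk}, the last component of the solution
to the Yule-Walker system G_k phi = r_k where
  (G_k)_{ij} = rho(|i - j|), (r_k)_i = rho(i), i,j = 1..k.
Equivalently, Durbin-Levinson gives phi_{kk} iteratively:
  phi_{11} = rho(1)
  phi_{kk} = [rho(k) - sum_{j=1..k-1} phi_{k-1,j} rho(k-j)]
            / [1 - sum_{j=1..k-1} phi_{k-1,j} rho(j)],
  phi_{k,j} = phi_{k-1,j} - phi_{kk} phi_{k-1,k-j},  j = 1..k-1.
Step k = 1:
  phi_11 = rho(1) = 0.642.
Step k = 2:
  phi_22 = [rho(2) - phi_11 rho(1)] / [1 - phi_11 rho(1)] = [0.7537 - (0.642)(0.642)] / [1 - (0.642)(0.642)]
         = 0.341536 / 0.587836 = 0.581.
Therefore phi_{22} = 0.5810.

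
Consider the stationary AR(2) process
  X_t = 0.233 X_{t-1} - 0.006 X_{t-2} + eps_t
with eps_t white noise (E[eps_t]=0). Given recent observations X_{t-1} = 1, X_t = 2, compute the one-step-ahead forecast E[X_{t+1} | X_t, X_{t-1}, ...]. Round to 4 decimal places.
E[X_{t+1} \mid \mathcal F_t] = 0.4600

For an AR(p) model X_t = c + sum_i phi_i X_{t-i} + eps_t, the
one-step-ahead conditional mean is
  E[X_{t+1} | X_t, ...] = c + sum_i phi_i X_{t+1-i}.
Substitute known values:
  E[X_{t+1} | ...] = (0.233) * (2) + (-0.006) * (1)
                   = 0.4600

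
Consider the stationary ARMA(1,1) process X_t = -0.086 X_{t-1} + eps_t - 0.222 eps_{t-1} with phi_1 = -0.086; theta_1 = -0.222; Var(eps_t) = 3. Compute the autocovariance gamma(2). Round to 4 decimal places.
\gamma(2) = 0.0816

Multiply the model equation by X_{t-k} and take expectations. With theta_0 = psi_0 = 1 and psi_j the MA(infinity) weights, this gives
  gamma(k) - sum_i phi_i gamma(k-i) = c_k,
  c_k = sigma^2 * sum_{j=k..q} theta_j psi_{j-k}   (c_k = 0 for k > q),
using gamma(-m) = gamma(m).
psi-weights needed (psi_j = theta_j + sum_i phi_i psi_{j-i}):
  psi_1 = theta_1 + phi_1 = -0.222 + (-0.086) = -0.308
Right-hand sides:
  c_0 = sigma^2 (1 + theta_1 psi_1) = 3 * (1 + (-0.222)(-0.308)) = 3 * 1.068376 = 3.205128
  c_1 = sigma^2 theta_1 = 3 * (-0.222) = -0.666
  c_2 = 0
Equations for k = 0 and k = 1 (AR order 1):
  gamma(0) = phi_1 gamma(1) + c_0
  gamma(1) = phi_1 gamma(0) + c_1
Substituting the second into the first: gamma(0) (1 - phi_1^2) = c_0 + phi_1 c_1, so
  gamma(0) = (c_0 + phi_1 c_1) / (1 - phi_1^2) = (3.205128 + (-0.086)(-0.666)) / (1 - (-0.086)^2) = 3.262404 / 0.992604 = 3.286713.
  gamma(1) = phi_1 gamma(0) + c_1 = (-0.086)(3.286713) + (-0.666) = -0.948657.
For k = 2 (> q): gamma(2) = phi_1 gamma(1) = (-0.086)(-0.948657) = 0.081585.
Therefore gamma(2) = 0.0816 (to 4 decimal places).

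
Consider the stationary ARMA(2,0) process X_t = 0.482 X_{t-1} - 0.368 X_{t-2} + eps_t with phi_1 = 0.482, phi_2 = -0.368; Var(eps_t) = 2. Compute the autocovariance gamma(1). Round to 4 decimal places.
\gamma(1) = 0.9306

Multiply the model equation by X_{t-k} and take expectations. With theta_0 = psi_0 = 1 and psi_j the MA(infinity) weights, this gives
  gamma(k) - sum_i phi_i gamma(k-i) = c_k,
  c_k = sigma^2 * sum_{j=k..q} theta_j psi_{j-k}   (c_k = 0 for k > q),
using gamma(-m) = gamma(m).
Pure AR (q = 0): c_0 = sigma^2 = 2, c_k = 0 for k >= 1.
Equations for k = 0, 1, 2 (AR order 2, c_2 = 0):
  (E0) gamma(0) = phi_1 gamma(1) + phi_2 gamma(2) + c_0
  (E1) gamma(1) = phi_1 gamma(0) + phi_2 gamma(1) + c_1
  (E2) gamma(2) = phi_1 gamma(1) + phi_2 gamma(0)
From (E1): gamma(1) = A gamma(0) + B with
  A = phi_1 / (1 - phi_2) = 0.482 / 1.368 = 0.352339,   B = c_1 / (1 - phi_2) = 0 / 1.368 = 0.
Insert (E2) into (E0): gamma(0) (1 - phi_2^2) = phi_1 (1 + phi_2) gamma(1) + c_0.
  phi_1 (1 + phi_2) = (0.482)(0.632) = 0.304624,   1 - phi_2^2 = 0.864576.
Replace gamma(1) by A gamma(0) + B and collect gamma(0):
  gamma(0) [0.864576 - (0.304624)(0.352339)] = c_0 = 2
  gamma(0) * 0.757245 = 2
  gamma(0) = 2 / 0.757245 = 2.641153.
  gamma(1) = A gamma(0) = (0.352339)(2.641153) = 0.930582.
Therefore gamma(1) = 0.9306 (to 4 decimal places).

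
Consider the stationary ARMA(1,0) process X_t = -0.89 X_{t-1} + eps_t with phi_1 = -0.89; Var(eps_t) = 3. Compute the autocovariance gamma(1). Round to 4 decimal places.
\gamma(1) = -12.8427

Multiply the model equation by X_{t-k} and take expectations. With theta_0 = psi_0 = 1 and psi_j the MA(infinity) weights, this gives
  gamma(k) - sum_i phi_i gamma(k-i) = c_k,
  c_k = sigma^2 * sum_{j=k..q} theta_j psi_{j-k}   (c_k = 0 for k > q),
using gamma(-m) = gamma(m).
Pure AR (q = 0): c_0 = sigma^2 = 3, c_k = 0 for k >= 1.
Equations for k = 0 and k = 1 (AR order 1):
  gamma(0) = phi_1 gamma(1) + c_0
  gamma(1) = phi_1 gamma(0) + c_1
Substituting the second into the first: gamma(0) (1 - phi_1^2) = c_0 + phi_1 c_1, so
  gamma(0) = c_0 / (1 - phi_1^2) = 3 / (1 - (-0.89)^2) = 3 / 0.2079 = 14.430014.
  gamma(1) = phi_1 gamma(0) = (-0.89)(14.430014) = -12.842713.
Therefore gamma(1) = -12.8427 (to 4 decimal places).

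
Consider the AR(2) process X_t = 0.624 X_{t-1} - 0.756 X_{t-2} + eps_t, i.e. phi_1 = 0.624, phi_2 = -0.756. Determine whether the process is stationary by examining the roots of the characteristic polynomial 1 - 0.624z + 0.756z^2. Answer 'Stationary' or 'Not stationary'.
\text{Stationary}

The AR(p) characteristic polynomial is P(z) = 1 - 0.624z + 0.756z^2.
Stationarity requires all roots to lie outside the unit circle, i.e. |z| > 1 for every root.
Set 1 + (-0.624) z + (0.756) z^2 = 0, i.e. a z^2 + b z + c = 0 with a = 0.756, b = -0.624, c = 1.
Discriminant D = b^2 - 4ac = (-0.624)^2 - 4*(0.756)*1 = 0.389376 - (3.024) = -2.634624.
D < 0, so the roots are the complex-conjugate pair z = (-b +/- i sqrt(-D)) / (2a) = 0.4127 +/- 1.0735i.
For a conjugate pair |z|^2 = z * conj(z) = (product of roots) = c/a = 1/(0.756) = 1.322751, so |z| = sqrt(1.322751) = 1.1501 for both roots.
Moduli of all roots: 1.1501, 1.1501.
All moduli strictly greater than 1? Yes.
Verdict: Stationary.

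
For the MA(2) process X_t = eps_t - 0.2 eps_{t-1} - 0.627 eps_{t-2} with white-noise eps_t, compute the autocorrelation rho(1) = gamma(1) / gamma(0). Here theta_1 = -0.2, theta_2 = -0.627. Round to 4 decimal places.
\rho(1) = -0.0521

For an MA(q) process with theta_0 = 1, the autocovariance is
  gamma(k) = sigma^2 * sum_{i=0..q-k} theta_i * theta_{i+k},
and rho(k) = gamma(k) / gamma(0). Sigma^2 cancels.
  numerator   = (1)*(-0.2) + (-0.2)*(-0.627) = -0.0746.
  denominator = (1)^2 + (-0.2)^2 + (-0.627)^2 = 1.433129.
  rho(1) = -0.0746 / 1.433129 = -0.0521.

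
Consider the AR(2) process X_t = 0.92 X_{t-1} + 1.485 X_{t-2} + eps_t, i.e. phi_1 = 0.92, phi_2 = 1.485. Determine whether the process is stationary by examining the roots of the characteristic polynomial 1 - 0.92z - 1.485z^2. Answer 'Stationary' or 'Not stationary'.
\text{Not stationary}

The AR(p) characteristic polynomial is P(z) = 1 - 0.92z - 1.485z^2.
Stationarity requires all roots to lie outside the unit circle, i.e. |z| > 1 for every root.
Set 1 + (-0.92) z + (-1.485) z^2 = 0, i.e. a z^2 + b z + c = 0 with a = -1.485, b = -0.92, c = 1.
Discriminant D = b^2 - 4ac = (-0.92)^2 - 4*(-1.485)*1 = 0.8464 - (-5.94) = 6.7864.
D >= 0, so the roots are real: z = (-b +/- sqrt(D)) / (2a) = (0.92 +/- 2.605072) / (-2.97).
  z_1 = (0.92 + 2.605072) / (-2.97) = -1.1869,   |z_1| = 1.1869.
  z_2 = (0.92 - 2.605072) / (-2.97) = 0.5674,   |z_2| = 0.5674.
Moduli of all roots: 1.1869, 0.5674.
All moduli strictly greater than 1? No.
Verdict: Not stationary.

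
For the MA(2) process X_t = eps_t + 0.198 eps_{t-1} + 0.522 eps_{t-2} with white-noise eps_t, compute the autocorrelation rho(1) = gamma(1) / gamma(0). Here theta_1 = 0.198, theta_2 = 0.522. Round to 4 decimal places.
\rho(1) = 0.2297

For an MA(q) process with theta_0 = 1, the autocovariance is
  gamma(k) = sigma^2 * sum_{i=0..q-k} theta_i * theta_{i+k},
and rho(k) = gamma(k) / gamma(0). Sigma^2 cancels.
  numerator   = (1)*(0.198) + (0.198)*(0.522) = 0.301356.
  denominator = (1)^2 + (0.198)^2 + (0.522)^2 = 1.311688.
  rho(1) = 0.301356 / 1.311688 = 0.2297.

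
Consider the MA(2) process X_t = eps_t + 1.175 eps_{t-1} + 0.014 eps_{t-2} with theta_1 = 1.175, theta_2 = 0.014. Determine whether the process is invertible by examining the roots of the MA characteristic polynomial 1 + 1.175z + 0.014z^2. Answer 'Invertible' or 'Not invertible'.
\text{Not invertible}

The MA(q) characteristic polynomial is P(z) = 1 + 1.175z + 0.014z^2.
Invertibility requires all roots to lie outside the unit circle, i.e. |z| > 1 for every root.
Set 1 + (1.175) z + (0.014) z^2 = 0, i.e. a z^2 + b z + c = 0 with a = 0.014, b = 1.175, c = 1.
Discriminant D = b^2 - 4ac = (1.175)^2 - 4*(0.014)*1 = 1.380625 - (0.056) = 1.324625.
D >= 0, so the roots are real: z = (-b +/- sqrt(D)) / (2a) = (-1.175 +/- 1.150924) / (0.028).
  z_1 = (-1.175 + 1.150924) / (0.028) = -0.8599,   |z_1| = 0.8599.
  z_2 = (-1.175 - 1.150924) / (0.028) = -83.0687,   |z_2| = 83.0687.
Moduli of all roots: 0.8599, 83.0687.
All moduli strictly greater than 1? No.
Verdict: Not invertible.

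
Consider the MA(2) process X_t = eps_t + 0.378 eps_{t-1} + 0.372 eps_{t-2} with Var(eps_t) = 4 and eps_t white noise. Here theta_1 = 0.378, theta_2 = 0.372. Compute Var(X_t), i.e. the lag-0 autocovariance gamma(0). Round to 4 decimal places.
\gamma(0) = 5.1251

For an MA(q) process X_t = eps_t + sum_i theta_i eps_{t-i} with
Var(eps_t) = sigma^2, the variance is
  gamma(0) = sigma^2 * (1 + sum_i theta_i^2).
  sum_i theta_i^2 = (0.378)^2 + (0.372)^2 = 0.142884 + 0.138384 = 0.281268.
  gamma(0) = 4 * (1 + 0.281268) = 4 * 1.281268 = 5.125072, which rounds to 5.1251.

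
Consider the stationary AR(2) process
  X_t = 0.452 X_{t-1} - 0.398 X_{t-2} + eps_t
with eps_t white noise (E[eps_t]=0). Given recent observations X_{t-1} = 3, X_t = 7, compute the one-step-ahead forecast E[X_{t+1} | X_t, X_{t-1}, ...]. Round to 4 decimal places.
E[X_{t+1} \mid \mathcal F_t] = 1.9700

For an AR(p) model X_t = c + sum_i phi_i X_{t-i} + eps_t, the
one-step-ahead conditional mean is
  E[X_{t+1} | X_t, ...] = c + sum_i phi_i X_{t+1-i}.
Substitute known values:
  E[X_{t+1} | ...] = (0.452) * (7) + (-0.398) * (3)
                   = 1.9700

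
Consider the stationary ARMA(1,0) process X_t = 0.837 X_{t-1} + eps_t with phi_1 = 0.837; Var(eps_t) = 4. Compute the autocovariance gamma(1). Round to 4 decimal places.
\gamma(1) = 11.1812

Multiply the model equation by X_{t-k} and take expectations. With theta_0 = psi_0 = 1 and psi_j the MA(infinity) weights, this gives
  gamma(k) - sum_i phi_i gamma(k-i) = c_k,
  c_k = sigma^2 * sum_{j=k..q} theta_j psi_{j-k}   (c_k = 0 for k > q),
using gamma(-m) = gamma(m).
Pure AR (q = 0): c_0 = sigma^2 = 4, c_k = 0 for k >= 1.
Equations for k = 0 and k = 1 (AR order 1):
  gamma(0) = phi_1 gamma(1) + c_0
  gamma(1) = phi_1 gamma(0) + c_1
Substituting the second into the first: gamma(0) (1 - phi_1^2) = c_0 + phi_1 c_1, so
  gamma(0) = c_0 / (1 - phi_1^2) = 4 / (1 - (0.837)^2) = 4 / 0.299431 = 13.35867.
  gamma(1) = phi_1 gamma(0) = (0.837)(13.35867) = 11.181207.
Therefore gamma(1) = 11.1812 (to 4 decimal places).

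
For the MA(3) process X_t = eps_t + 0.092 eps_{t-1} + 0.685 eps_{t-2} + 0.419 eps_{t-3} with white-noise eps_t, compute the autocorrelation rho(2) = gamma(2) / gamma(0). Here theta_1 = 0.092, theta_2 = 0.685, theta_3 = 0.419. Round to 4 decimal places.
\rho(2) = 0.4377

For an MA(q) process with theta_0 = 1, the autocovariance is
  gamma(k) = sigma^2 * sum_{i=0..q-k} theta_i * theta_{i+k},
and rho(k) = gamma(k) / gamma(0). Sigma^2 cancels.
  numerator   = (1)*(0.685) + (0.092)*(0.419) = 0.723548.
  denominator = (1)^2 + (0.092)^2 + (0.685)^2 + (0.419)^2 = 1.65325.
  rho(2) = 0.723548 / 1.65325 = 0.4377.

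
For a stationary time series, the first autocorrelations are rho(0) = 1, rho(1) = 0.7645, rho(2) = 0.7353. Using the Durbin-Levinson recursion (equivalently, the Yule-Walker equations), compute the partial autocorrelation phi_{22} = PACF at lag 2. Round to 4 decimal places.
\phi_{22} = 0.3630

The PACF at lag k is phi_{kk}, the last component of the solution
to the Yule-Walker system G_k phi = r_k where
  (G_k)_{ij} = rho(|i - j|), (r_k)_i = rho(i), i,j = 1..k.
Equivalently, Durbin-Levinson gives phi_{kk} iteratively:
  phi_{11} = rho(1)
  phi_{kk} = [rho(k) - sum_{j=1..k-1} phi_{k-1,j} rho(k-j)]
            / [1 - sum_{j=1..k-1} phi_{k-1,j} rho(j)],
  phi_{k,j} = phi_{k-1,j} - phi_{kk} phi_{k-1,k-j},  j = 1..k-1.
Step k = 1:
  phi_11 = rho(1) = 0.7645.
Step k = 2:
  phi_22 = [rho(2) - phi_11 rho(1)] / [1 - phi_11 rho(1)] = [0.7353 - (0.7645)(0.7645)] / [1 - (0.7645)(0.7645)]
         = 0.15083975 / 0.41553975 = 0.363.
Therefore phi_{22} = 0.3630.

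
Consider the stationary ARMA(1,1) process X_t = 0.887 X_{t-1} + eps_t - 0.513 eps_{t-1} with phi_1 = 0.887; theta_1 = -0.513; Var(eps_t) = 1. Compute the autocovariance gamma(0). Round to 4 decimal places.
\gamma(0) = 1.6560

Multiply the model equation by X_{t-k} and take expectations. With theta_0 = psi_0 = 1 and psi_j the MA(infinity) weights, this gives
  gamma(k) - sum_i phi_i gamma(k-i) = c_k,
  c_k = sigma^2 * sum_{j=k..q} theta_j psi_{j-k}   (c_k = 0 for k > q),
using gamma(-m) = gamma(m).
psi-weights needed (psi_j = theta_j + sum_i phi_i psi_{j-i}):
  psi_1 = theta_1 + phi_1 = -0.513 + (0.887) = 0.374
Right-hand sides:
  c_0 = sigma^2 (1 + theta_1 psi_1) = 1 * (1 + (-0.513)(0.374)) = 1 * 0.808138 = 0.808138
  c_1 = sigma^2 theta_1 = 1 * (-0.513) = -0.513
  c_2 = 0
Equations for k = 0 and k = 1 (AR order 1):
  gamma(0) = phi_1 gamma(1) + c_0
  gamma(1) = phi_1 gamma(0) + c_1
Substituting the second into the first: gamma(0) (1 - phi_1^2) = c_0 + phi_1 c_1, so
  gamma(0) = (c_0 + phi_1 c_1) / (1 - phi_1^2) = (0.808138 + (0.887)(-0.513)) / (1 - (0.887)^2) = 0.353107 / 0.213231 = 1.655983.
Therefore gamma(0) = 1.6560 (to 4 decimal places).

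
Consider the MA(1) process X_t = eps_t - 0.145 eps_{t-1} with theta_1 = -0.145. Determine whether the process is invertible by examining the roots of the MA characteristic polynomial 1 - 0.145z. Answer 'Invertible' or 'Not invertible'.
\text{Invertible}

The MA(q) characteristic polynomial is P(z) = 1 - 0.145z.
Invertibility requires all roots to lie outside the unit circle, i.e. |z| > 1 for every root.
This is linear in z: 1 + (-0.145) z = 0  =>  z = -1/(-0.145) = 6.896552,  |z| = 6.896552.
Moduli of all roots: 6.8966.
All moduli strictly greater than 1? Yes.
Verdict: Invertible.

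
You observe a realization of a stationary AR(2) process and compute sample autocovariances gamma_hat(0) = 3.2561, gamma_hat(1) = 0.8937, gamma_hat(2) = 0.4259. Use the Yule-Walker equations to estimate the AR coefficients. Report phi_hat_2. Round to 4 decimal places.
\hat\phi_{2} = 0.0600

The Yule-Walker equations for an AR(p) process read, in matrix form,
  Gamma_p phi = r_p,   with   (Gamma_p)_{ij} = gamma(|i - j|),
                       (r_p)_i = gamma(i),   i,j = 1..p.
Substitute the sample gammas (Toeplitz matrix and right-hand side of size 2):
  Gamma_p = [[3.2561, 0.8937], [0.8937, 3.2561]]
  r_p     = [0.8937, 0.4259]
Written out:
  3.2561 phi_1 + 0.8937 phi_2 = 0.8937
  0.8937 phi_1 + 3.2561 phi_2 = 0.4259
Solve by Cramer's rule:
  det = gamma(0)^2 - gamma(1)^2 = (3.2561)^2 - (0.8937)^2 = 10.60218721 - 0.79869969 = 9.80348752
  phi_hat_1 = [gamma(1) gamma(0) - gamma(1) gamma(2)] / det = [(0.8937)(3.2561) - (0.8937)(0.4259)] / 9.80348752 = 2.52934974 / 9.80348752 = 0.258
  phi_hat_2 = [gamma(0) gamma(2) - gamma(1)^2] / det = [(3.2561)(0.4259) - (0.8937)^2] / 9.80348752 = 0.5880733 / 9.80348752 = 0.06
So phi_hat = [0.2580, 0.0600].
Therefore phi_hat_2 = 0.0600.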